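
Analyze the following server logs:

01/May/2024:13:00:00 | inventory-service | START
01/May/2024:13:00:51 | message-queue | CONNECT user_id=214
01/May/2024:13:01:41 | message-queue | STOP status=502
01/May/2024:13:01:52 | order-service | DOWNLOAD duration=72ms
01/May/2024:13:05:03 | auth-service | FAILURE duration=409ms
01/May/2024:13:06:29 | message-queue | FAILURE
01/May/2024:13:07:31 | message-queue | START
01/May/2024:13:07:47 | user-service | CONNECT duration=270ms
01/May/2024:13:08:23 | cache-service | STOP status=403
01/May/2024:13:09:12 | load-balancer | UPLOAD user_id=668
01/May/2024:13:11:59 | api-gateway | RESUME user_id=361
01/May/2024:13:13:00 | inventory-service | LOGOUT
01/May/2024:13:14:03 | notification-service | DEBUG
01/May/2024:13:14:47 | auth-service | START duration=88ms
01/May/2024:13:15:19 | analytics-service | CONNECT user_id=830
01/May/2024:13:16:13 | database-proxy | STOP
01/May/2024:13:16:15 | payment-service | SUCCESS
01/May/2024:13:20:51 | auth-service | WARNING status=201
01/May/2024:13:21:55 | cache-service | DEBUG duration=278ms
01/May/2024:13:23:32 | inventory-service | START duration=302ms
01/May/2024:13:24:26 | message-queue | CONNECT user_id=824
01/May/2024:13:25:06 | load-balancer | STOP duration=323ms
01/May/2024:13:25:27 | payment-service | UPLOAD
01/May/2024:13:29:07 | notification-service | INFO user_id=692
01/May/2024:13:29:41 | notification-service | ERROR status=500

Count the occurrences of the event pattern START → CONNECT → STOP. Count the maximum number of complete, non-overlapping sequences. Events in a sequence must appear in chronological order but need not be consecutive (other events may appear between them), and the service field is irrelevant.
4

To count sequences:

1. Look for pattern: START → CONNECT → STOP
2. Greedily scan the log in chronological order, matching each sequence element in turn (ignoring service)
3. Each time the full pattern completes, increment the count and restart matching from the next event
4. Complete non-overlapping sequences found: 4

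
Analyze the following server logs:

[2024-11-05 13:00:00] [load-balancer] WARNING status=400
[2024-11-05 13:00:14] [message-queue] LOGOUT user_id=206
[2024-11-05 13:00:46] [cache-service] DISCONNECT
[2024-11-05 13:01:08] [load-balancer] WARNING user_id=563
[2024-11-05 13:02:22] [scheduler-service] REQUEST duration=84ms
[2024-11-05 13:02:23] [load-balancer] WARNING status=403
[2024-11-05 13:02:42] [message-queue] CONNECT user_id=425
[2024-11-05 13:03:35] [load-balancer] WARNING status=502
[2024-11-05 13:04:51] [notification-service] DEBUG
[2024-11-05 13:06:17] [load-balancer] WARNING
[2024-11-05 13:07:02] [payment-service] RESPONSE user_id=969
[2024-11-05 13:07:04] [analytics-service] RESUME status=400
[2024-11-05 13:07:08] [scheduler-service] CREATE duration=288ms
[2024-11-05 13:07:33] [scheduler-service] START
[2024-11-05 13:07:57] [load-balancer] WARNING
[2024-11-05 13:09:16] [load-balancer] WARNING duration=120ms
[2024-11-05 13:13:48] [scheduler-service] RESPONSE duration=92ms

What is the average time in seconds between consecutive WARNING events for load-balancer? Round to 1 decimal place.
92.7

To calculate average interval:

1. Find all WARNING events for load-balancer in order
2. Calculate time gaps between consecutive events
3. Compute mean of gaps: 556 / 6 = 92.7 seconds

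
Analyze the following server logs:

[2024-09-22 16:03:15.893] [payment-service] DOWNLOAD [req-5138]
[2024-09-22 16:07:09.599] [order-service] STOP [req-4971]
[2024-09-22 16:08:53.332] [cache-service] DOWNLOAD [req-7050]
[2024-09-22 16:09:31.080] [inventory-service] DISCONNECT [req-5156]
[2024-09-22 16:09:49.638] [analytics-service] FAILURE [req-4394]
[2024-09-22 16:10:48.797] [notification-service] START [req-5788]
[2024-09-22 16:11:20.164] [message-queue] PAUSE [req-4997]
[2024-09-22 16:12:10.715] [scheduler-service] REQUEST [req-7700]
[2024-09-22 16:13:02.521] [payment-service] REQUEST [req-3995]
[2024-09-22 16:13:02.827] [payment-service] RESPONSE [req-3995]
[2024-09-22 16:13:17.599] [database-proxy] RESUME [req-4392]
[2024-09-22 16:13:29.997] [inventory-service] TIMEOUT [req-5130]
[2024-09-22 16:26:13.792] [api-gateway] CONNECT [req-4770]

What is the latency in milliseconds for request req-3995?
306

To calculate latency:

1. Find REQUEST with id req-3995: 2024-09-22 16:13:02.521
2. Find RESPONSE with id req-3995: 2024-09-22 16:13:02.827
3. Latency: 2024-09-22 16:13:02.827 - 2024-09-22 16:13:02.521 = 306ms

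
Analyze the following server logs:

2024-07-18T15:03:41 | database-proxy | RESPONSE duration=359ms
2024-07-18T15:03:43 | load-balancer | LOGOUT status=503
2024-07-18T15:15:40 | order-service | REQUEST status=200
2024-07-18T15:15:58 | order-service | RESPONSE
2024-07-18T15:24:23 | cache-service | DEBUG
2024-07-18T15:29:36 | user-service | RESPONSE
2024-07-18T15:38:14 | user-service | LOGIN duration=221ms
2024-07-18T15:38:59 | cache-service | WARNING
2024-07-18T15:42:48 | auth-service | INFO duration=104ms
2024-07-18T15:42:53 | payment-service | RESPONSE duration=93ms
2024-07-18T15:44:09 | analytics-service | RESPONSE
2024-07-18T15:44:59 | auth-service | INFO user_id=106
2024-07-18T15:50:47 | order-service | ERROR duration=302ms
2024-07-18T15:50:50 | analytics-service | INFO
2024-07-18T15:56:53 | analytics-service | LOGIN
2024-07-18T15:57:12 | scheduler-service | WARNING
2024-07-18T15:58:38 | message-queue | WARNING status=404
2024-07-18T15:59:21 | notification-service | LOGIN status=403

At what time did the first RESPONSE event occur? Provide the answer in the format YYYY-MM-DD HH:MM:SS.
2024-07-18 15:03:41

To find the first event:

1. Filter for all RESPONSE events
2. Sort by timestamp
3. Select the first one
4. Timestamp: 2024-07-18 15:03:41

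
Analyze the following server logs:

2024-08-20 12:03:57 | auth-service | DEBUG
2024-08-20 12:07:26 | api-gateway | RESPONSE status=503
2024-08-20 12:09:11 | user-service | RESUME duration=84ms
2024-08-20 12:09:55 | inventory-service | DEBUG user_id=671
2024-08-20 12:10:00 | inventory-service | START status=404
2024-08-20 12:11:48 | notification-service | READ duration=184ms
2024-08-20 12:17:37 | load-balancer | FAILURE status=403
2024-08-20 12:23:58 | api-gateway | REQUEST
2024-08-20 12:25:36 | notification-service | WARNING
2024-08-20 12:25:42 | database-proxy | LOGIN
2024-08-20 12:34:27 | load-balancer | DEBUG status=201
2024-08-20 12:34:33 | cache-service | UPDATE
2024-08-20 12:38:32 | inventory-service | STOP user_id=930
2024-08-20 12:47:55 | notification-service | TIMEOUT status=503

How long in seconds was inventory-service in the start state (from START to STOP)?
1712

To calculate state duration:

1. Find START event for inventory-service: 2024-08-20 12:10:00
2. Find STOP event for inventory-service: 2024-08-20 12:38:32
3. Calculate duration: 2024-08-20 12:38:32 - 2024-08-20 12:10:00 = 1712 seconds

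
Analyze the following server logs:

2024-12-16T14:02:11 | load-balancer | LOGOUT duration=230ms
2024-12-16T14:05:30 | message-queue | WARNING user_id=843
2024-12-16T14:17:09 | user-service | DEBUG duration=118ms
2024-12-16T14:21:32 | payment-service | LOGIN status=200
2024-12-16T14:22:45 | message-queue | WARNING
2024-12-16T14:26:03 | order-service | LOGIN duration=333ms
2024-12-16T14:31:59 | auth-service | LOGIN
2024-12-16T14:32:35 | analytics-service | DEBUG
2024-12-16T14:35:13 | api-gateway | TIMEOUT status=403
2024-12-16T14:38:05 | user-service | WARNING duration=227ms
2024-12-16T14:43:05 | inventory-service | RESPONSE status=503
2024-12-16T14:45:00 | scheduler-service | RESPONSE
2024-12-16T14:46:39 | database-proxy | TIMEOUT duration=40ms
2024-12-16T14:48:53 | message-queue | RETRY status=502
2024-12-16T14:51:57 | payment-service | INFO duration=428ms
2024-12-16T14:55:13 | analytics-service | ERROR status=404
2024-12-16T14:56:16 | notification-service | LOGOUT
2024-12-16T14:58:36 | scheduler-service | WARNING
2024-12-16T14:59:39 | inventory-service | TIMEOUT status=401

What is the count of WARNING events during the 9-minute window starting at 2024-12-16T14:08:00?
0

To count events in the time window:

1. Window boundaries: 2024-12-16T14:08:00 to 2024-12-16T14:17:00
2. Filter for WARNING events within this window
3. Count matching events: 0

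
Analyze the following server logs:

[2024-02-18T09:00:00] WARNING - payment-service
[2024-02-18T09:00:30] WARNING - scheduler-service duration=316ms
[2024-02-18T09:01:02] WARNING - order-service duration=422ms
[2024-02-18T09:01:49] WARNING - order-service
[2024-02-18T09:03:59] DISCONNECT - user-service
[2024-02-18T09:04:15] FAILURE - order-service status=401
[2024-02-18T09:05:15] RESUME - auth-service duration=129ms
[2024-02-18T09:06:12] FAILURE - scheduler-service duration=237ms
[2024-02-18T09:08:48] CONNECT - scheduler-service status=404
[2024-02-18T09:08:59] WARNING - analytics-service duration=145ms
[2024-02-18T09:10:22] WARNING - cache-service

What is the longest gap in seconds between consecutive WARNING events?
430

To find the longest gap:

1. Extract all WARNING events in chronological order
2. Calculate time differences between consecutive events
3. Find the maximum difference
4. Longest gap: 430 seconds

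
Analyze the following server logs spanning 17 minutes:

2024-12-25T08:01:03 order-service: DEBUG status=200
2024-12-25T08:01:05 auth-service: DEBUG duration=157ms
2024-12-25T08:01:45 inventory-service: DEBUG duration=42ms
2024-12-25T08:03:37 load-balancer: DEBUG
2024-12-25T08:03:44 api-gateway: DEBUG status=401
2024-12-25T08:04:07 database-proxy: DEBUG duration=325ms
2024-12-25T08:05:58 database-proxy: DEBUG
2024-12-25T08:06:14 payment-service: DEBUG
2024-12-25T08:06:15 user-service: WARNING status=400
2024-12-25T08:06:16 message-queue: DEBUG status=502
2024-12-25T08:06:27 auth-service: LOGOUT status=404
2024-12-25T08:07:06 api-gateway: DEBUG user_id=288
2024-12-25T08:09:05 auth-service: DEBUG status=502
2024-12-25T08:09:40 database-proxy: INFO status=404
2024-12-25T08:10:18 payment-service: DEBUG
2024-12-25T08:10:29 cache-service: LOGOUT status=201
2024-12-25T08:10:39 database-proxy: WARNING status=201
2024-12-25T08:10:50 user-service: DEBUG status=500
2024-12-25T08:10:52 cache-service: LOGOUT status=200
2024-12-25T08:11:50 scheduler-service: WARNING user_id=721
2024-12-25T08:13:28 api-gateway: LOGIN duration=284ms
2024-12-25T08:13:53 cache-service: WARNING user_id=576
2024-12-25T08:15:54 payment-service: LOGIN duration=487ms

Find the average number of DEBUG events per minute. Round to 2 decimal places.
0.76

To calculate the rate:

1. Count total DEBUG events: 13
2. Total time period: 17 minutes
3. Rate = 13 / 17 = 0.76 events per minute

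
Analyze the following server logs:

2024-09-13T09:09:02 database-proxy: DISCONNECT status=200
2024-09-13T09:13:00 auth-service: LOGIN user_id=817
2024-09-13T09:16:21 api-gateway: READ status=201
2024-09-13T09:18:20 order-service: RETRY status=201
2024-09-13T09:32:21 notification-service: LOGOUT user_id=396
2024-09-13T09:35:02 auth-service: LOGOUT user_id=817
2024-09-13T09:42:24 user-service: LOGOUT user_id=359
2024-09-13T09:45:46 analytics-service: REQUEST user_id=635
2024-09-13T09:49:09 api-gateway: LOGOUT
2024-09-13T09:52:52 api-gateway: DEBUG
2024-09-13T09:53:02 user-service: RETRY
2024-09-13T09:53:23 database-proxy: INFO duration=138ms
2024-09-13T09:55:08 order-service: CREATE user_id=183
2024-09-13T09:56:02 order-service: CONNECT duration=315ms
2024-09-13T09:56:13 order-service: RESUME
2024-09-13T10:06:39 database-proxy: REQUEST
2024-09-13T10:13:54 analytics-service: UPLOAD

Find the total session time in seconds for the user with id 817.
1322

To calculate session duration:

1. Find LOGIN event for user_id=817: 2024-09-13T09:13:00
2. Find LOGOUT event for user_id=817: 2024-09-13T09:35:02
3. Session duration: 2024-09-13T09:35:02 - 2024-09-13T09:13:00 = 1322 seconds (22 minutes)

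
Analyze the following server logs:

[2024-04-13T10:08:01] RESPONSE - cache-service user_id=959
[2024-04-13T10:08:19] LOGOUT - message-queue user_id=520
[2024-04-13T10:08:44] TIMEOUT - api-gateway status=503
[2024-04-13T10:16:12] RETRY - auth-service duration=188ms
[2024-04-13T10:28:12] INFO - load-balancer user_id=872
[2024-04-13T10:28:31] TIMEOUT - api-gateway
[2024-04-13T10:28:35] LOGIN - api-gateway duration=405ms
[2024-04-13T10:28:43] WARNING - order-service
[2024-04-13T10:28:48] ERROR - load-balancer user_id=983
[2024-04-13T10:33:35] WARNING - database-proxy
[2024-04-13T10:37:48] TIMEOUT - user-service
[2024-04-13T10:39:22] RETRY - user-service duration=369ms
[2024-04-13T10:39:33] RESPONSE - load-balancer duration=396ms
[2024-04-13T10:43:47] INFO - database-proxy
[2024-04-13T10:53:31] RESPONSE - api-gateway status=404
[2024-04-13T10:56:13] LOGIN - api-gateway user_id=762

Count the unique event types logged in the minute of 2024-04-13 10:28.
5

To count unique event types:

1. Filter events in the minute starting at 2024-04-13 10:28
2. Extract event types from matching entries
3. Count unique types: 5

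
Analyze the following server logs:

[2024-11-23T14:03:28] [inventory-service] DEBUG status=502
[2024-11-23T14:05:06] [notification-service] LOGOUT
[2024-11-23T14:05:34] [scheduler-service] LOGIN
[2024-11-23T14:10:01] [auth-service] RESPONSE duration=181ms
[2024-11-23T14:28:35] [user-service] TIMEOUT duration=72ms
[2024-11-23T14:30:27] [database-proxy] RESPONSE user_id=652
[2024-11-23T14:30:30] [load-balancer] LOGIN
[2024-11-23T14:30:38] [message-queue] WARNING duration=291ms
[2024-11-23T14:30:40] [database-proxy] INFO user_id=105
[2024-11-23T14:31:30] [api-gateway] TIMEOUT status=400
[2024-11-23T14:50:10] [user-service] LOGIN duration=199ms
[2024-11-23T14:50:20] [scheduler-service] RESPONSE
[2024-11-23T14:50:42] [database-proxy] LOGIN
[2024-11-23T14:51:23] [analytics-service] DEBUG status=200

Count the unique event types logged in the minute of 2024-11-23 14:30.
4

To count unique event types:

1. Filter events in the minute starting at 2024-11-23 14:30
2. Extract event types from matching entries
3. Count unique types: 4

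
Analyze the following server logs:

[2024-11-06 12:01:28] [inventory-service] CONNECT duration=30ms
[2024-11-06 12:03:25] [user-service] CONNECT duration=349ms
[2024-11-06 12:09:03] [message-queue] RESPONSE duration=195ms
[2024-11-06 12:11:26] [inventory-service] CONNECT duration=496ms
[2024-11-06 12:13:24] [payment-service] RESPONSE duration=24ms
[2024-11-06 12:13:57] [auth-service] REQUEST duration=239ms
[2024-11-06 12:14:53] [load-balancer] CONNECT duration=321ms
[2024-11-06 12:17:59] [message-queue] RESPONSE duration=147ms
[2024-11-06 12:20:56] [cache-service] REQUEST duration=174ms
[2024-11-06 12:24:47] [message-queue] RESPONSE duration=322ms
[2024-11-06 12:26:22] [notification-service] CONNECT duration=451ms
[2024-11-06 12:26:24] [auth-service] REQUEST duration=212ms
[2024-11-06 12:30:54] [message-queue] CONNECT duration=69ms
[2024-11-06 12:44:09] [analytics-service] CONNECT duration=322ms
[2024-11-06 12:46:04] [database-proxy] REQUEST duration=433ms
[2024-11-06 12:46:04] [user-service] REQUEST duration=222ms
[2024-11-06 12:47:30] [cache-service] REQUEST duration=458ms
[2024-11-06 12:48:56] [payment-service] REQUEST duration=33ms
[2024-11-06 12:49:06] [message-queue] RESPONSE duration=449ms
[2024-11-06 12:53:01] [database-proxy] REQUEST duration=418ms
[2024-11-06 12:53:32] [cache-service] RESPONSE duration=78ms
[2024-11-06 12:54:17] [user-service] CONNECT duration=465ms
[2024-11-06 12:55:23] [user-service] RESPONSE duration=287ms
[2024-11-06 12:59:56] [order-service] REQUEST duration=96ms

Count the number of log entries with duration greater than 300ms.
11

To count timeouts:

1. Threshold: 300ms
2. Extract duration from each log entry
3. Count entries where duration > 300
4. Timeout count: 11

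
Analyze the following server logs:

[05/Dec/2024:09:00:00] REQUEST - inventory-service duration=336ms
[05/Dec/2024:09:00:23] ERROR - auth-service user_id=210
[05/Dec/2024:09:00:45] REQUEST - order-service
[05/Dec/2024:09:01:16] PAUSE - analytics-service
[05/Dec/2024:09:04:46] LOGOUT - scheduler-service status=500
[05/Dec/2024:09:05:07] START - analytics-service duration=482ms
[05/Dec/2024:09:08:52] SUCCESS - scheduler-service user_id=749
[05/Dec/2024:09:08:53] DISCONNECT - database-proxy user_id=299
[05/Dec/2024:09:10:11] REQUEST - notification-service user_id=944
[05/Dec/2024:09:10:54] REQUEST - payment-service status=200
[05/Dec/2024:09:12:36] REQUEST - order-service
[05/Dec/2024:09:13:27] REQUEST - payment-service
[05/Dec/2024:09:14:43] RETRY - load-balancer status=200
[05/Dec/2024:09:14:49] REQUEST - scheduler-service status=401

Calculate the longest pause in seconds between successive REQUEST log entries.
566

To find the longest gap:

1. Extract all REQUEST events in chronological order
2. Calculate time differences between consecutive events
3. Find the maximum difference
4. Longest gap: 566 seconds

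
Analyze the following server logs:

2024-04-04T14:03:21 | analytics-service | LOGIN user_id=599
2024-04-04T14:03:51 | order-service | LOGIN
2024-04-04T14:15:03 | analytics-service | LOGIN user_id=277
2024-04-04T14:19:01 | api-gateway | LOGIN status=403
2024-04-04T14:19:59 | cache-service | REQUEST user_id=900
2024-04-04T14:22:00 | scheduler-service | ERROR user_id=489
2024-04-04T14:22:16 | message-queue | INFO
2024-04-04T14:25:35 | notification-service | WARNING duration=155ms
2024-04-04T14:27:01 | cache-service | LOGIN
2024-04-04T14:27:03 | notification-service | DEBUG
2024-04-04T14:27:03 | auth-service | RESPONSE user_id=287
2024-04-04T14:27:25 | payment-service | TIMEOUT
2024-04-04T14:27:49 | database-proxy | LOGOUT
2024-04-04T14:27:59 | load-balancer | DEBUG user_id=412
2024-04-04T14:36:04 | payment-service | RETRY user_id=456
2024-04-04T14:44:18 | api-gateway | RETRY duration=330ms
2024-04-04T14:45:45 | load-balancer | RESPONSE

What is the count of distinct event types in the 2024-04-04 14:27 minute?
5

To count unique event types:

1. Filter events in the minute starting at 2024-04-04 14:27
2. Extract event types from matching entries
3. Count unique types: 5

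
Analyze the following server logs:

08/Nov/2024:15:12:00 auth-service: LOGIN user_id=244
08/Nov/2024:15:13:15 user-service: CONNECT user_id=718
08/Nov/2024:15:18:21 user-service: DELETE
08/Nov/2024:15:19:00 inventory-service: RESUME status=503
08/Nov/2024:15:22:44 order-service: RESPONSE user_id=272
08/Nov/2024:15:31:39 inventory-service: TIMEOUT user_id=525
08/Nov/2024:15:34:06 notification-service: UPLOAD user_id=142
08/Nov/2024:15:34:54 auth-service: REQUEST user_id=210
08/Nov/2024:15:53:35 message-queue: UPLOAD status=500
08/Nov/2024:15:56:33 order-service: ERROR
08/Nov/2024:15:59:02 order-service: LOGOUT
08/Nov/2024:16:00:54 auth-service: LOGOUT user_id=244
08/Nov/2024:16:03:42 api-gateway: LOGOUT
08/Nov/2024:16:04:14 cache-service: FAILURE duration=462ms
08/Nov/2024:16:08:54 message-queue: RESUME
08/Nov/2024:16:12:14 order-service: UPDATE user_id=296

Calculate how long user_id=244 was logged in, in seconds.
2934

To calculate session duration:

1. Find LOGIN event for user_id=244: 08/Nov/2024:15:12:00
2. Find LOGOUT event for user_id=244: 08/Nov/2024:16:00:54
3. Session duration: 08/Nov/2024:16:00:54 - 08/Nov/2024:15:12:00 = 2934 seconds (48 minutes)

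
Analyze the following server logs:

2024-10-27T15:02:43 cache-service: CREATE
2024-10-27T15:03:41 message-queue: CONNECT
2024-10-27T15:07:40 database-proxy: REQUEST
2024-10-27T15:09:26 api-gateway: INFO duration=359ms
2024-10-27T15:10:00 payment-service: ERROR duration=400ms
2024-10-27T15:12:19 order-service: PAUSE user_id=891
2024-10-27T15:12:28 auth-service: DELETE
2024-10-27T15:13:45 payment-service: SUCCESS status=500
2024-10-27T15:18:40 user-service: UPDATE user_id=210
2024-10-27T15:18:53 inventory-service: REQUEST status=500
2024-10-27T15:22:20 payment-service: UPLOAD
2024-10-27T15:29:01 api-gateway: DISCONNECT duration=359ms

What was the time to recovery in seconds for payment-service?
225

To calculate recovery time:

1. Find ERROR event for payment-service: 2024-10-27T15:10:00
2. Find next SUCCESS event for payment-service: 2024-10-27T15:13:45
3. Recovery time: 2024-10-27T15:13:45 - 2024-10-27T15:10:00 = 225 seconds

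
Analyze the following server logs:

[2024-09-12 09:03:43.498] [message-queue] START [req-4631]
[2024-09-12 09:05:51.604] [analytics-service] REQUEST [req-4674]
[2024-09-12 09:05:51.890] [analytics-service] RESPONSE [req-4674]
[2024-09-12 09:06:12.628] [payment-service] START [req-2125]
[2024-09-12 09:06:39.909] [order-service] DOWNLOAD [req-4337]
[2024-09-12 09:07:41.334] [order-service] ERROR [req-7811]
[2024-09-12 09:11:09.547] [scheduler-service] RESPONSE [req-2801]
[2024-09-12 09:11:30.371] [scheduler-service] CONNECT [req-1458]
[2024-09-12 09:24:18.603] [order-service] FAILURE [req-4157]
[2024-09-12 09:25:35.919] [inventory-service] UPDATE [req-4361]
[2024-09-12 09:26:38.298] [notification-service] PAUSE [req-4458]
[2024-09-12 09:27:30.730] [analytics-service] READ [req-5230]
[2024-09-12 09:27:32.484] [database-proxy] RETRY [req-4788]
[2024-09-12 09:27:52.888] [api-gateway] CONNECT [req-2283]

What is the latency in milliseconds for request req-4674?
286

To calculate latency:

1. Find REQUEST with id req-4674: 2024-09-12 09:05:51.604
2. Find RESPONSE with id req-4674: 2024-09-12 09:05:51.890
3. Latency: 2024-09-12 09:05:51.890 - 2024-09-12 09:05:51.604 = 286ms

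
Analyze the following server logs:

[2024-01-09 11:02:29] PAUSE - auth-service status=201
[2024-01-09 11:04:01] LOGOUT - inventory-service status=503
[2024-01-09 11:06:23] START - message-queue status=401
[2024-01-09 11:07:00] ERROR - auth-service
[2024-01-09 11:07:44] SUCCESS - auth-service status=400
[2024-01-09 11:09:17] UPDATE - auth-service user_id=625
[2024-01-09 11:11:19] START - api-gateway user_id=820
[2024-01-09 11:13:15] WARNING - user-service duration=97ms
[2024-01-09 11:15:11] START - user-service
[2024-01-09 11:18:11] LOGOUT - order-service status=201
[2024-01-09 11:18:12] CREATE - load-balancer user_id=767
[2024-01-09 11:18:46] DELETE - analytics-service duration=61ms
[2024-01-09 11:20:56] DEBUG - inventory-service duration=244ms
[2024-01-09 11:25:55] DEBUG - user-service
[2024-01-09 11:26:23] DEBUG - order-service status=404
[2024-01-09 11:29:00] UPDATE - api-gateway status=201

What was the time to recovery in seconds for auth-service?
44

To calculate recovery time:

1. Find ERROR event for auth-service: 2024-01-09 11:07:00
2. Find next SUCCESS event for auth-service: 2024-01-09 11:07:44
3. Recovery time: 2024-01-09 11:07:44 - 2024-01-09 11:07:00 = 44 seconds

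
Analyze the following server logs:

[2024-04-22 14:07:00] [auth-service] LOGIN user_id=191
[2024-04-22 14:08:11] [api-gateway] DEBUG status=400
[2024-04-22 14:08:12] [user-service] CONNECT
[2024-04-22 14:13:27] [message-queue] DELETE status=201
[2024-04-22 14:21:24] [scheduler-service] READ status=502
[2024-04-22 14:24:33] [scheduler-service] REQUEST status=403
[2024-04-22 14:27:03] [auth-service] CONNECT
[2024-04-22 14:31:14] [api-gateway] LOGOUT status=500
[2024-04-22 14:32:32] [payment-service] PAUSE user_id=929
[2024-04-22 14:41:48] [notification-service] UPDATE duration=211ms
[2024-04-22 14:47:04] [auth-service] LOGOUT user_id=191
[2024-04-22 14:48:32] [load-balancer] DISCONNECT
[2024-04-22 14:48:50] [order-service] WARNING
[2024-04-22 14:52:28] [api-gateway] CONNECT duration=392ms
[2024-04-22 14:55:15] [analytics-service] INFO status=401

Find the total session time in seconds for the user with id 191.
2404

To calculate session duration:

1. Find LOGIN event for user_id=191: 2024-04-22 14:07:00
2. Find LOGOUT event for user_id=191: 2024-04-22 14:47:04
3. Session duration: 2024-04-22 14:47:04 - 2024-04-22 14:07:00 = 2404 seconds (40 minutes)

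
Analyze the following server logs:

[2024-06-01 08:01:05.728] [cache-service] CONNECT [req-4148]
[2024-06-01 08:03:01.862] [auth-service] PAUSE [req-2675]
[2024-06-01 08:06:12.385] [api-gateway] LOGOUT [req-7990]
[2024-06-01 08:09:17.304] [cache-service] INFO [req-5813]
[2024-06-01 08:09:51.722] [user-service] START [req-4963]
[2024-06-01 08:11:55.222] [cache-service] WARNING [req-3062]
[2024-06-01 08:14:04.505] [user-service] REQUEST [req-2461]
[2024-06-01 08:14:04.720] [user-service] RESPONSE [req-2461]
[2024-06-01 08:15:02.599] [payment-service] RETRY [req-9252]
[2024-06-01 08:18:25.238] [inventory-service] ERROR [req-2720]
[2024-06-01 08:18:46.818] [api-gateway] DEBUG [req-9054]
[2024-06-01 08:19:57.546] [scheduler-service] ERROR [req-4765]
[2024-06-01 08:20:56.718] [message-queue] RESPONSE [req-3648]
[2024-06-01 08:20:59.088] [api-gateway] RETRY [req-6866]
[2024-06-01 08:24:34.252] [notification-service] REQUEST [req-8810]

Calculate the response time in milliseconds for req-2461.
215

To calculate latency:

1. Find REQUEST with id req-2461: 2024-06-01 08:14:04.505
2. Find RESPONSE with id req-2461: 2024-06-01 08:14:04.720
3. Latency: 2024-06-01 08:14:04.720 - 2024-06-01 08:14:04.505 = 215ms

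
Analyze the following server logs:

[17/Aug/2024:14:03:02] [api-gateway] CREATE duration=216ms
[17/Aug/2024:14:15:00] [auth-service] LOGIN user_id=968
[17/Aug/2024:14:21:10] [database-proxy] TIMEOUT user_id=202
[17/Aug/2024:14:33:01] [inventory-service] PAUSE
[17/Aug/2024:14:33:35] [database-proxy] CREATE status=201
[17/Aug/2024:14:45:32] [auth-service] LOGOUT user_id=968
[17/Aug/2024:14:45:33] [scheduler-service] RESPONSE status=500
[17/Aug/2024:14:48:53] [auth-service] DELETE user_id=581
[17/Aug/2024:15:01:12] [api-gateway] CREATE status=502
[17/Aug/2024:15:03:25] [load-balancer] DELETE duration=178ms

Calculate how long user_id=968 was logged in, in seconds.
1832

To calculate session duration:

1. Find LOGIN event for user_id=968: 17/Aug/2024:14:15:00
2. Find LOGOUT event for user_id=968: 17/Aug/2024:14:45:32
3. Session duration: 17/Aug/2024:14:45:32 - 17/Aug/2024:14:15:00 = 1832 seconds (30 minutes)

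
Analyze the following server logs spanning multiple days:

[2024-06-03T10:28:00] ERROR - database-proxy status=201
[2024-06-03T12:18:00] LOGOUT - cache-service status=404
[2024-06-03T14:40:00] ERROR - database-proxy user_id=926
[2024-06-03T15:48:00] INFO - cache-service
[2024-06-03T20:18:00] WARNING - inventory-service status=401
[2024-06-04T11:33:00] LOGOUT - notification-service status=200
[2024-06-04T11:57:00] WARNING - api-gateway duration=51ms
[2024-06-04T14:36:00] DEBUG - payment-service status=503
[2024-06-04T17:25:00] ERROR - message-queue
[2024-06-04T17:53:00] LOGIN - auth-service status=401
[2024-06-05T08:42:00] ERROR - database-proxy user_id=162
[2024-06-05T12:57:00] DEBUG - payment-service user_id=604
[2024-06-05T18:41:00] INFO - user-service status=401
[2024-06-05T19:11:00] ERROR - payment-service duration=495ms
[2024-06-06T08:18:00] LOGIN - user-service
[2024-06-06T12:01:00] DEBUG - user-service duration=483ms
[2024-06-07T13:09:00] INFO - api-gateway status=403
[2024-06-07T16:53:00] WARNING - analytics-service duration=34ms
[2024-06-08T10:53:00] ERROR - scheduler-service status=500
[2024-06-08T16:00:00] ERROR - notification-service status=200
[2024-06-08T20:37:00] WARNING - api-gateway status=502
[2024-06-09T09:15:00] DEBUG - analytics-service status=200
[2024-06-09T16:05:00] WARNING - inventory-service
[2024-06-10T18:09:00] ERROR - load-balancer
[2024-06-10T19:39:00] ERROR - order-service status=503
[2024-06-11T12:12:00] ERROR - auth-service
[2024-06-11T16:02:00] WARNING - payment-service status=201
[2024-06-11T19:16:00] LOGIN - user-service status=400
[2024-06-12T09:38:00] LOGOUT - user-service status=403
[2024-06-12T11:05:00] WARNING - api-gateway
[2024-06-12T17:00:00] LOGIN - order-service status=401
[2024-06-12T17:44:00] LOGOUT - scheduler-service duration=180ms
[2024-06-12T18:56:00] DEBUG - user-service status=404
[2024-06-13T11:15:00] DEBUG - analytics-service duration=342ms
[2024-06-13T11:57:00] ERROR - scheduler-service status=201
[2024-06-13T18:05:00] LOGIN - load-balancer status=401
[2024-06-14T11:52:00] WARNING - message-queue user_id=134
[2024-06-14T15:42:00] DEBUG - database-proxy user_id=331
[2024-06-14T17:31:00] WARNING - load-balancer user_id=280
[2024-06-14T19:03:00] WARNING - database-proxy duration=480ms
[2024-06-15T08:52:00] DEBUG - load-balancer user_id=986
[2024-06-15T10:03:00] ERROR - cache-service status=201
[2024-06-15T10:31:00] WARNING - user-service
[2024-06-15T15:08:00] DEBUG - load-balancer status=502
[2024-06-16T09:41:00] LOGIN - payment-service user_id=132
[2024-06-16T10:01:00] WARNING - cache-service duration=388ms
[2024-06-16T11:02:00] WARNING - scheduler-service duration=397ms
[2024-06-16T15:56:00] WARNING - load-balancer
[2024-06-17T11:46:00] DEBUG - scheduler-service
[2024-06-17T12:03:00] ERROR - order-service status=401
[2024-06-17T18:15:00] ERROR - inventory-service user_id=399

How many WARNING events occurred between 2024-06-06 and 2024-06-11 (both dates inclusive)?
4

To filter by date range:

1. Date range: 2024-06-06 through 2024-06-11, both dates inclusive
2. Filter for WARNING events whose date falls in this range
3. Count matching events: 4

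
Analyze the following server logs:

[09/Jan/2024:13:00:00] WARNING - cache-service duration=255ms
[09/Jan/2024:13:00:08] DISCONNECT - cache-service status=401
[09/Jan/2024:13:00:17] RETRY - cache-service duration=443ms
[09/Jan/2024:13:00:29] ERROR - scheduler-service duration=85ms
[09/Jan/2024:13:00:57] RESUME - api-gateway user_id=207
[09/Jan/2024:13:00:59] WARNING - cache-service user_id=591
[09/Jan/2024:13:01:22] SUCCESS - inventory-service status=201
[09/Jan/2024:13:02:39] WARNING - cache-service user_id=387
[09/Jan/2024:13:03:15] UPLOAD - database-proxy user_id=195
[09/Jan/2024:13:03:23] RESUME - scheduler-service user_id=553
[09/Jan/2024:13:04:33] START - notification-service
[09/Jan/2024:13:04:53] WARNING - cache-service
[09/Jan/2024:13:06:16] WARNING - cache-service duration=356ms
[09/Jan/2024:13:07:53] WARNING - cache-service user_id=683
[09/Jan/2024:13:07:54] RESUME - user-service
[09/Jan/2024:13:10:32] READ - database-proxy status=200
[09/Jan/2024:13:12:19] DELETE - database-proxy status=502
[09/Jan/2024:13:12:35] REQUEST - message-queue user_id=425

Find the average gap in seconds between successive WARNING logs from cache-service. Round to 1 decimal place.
94.6

To calculate average interval:

1. Find all WARNING events for cache-service in order
2. Calculate time gaps between consecutive events
3. Compute mean of gaps: 473 / 5 = 94.6 seconds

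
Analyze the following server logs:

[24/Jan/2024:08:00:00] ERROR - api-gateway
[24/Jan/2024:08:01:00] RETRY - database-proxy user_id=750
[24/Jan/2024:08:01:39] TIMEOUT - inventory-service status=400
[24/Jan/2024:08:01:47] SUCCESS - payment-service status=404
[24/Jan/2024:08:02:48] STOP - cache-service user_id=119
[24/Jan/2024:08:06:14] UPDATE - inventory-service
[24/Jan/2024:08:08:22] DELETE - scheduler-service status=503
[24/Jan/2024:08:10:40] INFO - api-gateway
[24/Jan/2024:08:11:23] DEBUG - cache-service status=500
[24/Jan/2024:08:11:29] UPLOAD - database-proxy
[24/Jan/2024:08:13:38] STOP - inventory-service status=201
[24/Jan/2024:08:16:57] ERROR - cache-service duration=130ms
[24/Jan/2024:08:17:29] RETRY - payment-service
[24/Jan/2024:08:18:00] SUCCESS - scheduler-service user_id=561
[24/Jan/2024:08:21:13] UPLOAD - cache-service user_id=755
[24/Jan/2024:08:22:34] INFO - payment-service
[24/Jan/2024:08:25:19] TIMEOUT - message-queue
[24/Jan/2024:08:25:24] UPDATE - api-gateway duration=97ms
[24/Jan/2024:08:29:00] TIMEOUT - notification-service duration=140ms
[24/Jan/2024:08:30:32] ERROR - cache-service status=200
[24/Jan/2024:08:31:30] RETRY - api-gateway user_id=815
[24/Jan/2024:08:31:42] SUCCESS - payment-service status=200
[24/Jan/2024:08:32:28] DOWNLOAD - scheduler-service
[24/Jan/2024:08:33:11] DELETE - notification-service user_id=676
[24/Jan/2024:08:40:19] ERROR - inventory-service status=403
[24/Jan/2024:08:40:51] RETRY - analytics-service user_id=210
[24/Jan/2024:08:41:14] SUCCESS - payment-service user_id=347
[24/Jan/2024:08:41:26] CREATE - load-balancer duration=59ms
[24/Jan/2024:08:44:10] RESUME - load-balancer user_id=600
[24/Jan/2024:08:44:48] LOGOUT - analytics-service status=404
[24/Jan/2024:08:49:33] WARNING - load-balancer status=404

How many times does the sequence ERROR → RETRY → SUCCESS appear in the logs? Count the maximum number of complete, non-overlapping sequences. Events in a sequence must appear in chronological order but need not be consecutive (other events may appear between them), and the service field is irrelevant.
4

To count sequences:

1. Look for pattern: ERROR → RETRY → SUCCESS
2. Greedily scan the log in chronological order, matching each sequence element in turn (ignoring service)
3. Each time the full pattern completes, increment the count and restart matching from the next event
4. Complete non-overlapping sequences found: 4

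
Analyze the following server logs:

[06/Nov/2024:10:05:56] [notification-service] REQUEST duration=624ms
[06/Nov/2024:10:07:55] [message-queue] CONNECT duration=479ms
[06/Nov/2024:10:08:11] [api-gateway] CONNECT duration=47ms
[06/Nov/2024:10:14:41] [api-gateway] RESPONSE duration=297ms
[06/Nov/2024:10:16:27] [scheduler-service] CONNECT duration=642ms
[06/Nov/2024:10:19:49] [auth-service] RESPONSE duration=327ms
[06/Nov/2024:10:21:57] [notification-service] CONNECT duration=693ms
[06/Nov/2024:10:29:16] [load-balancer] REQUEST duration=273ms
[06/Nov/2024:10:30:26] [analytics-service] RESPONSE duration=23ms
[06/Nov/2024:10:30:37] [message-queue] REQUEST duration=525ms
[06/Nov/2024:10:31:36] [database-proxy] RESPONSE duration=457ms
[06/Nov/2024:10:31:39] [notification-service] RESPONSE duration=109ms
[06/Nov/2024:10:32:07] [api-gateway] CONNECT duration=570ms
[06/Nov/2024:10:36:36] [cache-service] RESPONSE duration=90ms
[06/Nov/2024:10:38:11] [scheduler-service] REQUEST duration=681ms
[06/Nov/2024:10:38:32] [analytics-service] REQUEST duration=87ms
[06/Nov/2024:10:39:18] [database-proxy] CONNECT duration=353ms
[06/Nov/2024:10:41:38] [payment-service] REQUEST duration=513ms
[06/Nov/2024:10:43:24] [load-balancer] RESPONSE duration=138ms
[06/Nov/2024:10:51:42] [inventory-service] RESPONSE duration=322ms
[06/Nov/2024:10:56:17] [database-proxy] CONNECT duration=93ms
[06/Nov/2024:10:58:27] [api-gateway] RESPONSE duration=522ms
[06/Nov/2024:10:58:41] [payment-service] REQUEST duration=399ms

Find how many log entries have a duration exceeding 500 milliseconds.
8

To count timeouts:

1. Threshold: 500ms
2. Extract duration from each log entry
3. Count entries where duration > 500
4. Timeout count: 8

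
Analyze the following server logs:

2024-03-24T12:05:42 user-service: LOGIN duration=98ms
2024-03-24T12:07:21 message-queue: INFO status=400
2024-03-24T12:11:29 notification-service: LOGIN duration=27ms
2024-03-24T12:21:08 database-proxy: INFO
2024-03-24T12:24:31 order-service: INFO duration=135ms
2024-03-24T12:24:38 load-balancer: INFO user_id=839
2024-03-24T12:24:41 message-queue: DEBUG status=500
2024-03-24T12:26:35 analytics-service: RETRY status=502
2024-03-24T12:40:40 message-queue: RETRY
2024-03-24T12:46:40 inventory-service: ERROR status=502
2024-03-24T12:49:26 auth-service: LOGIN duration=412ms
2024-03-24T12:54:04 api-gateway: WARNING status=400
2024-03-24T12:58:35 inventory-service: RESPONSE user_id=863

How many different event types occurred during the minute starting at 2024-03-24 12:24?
2

To count unique event types:

1. Filter events in the minute starting at 2024-03-24 12:24
2. Extract event types from matching entries
3. Count unique types: 2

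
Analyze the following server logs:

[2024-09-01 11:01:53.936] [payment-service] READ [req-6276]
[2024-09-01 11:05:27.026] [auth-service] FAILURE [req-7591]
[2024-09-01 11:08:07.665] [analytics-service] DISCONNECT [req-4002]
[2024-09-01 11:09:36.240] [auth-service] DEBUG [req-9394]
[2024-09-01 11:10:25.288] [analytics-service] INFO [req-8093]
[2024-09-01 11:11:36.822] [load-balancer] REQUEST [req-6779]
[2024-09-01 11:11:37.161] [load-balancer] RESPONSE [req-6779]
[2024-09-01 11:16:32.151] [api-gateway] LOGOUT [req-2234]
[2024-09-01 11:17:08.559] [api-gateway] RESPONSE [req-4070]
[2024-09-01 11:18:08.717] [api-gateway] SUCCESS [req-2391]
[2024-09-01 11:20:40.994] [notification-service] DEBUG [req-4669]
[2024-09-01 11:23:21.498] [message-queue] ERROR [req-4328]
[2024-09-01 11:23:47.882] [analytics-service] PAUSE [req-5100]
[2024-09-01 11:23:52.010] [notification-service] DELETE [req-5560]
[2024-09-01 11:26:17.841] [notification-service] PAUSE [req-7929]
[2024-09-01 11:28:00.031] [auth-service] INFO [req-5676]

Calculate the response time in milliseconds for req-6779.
339

To calculate latency:

1. Find REQUEST with id req-6779: 2024-09-01 11:11:36.822
2. Find RESPONSE with id req-6779: 2024-09-01 11:11:37.161
3. Latency: 2024-09-01 11:11:37.161 - 2024-09-01 11:11:36.822 = 339ms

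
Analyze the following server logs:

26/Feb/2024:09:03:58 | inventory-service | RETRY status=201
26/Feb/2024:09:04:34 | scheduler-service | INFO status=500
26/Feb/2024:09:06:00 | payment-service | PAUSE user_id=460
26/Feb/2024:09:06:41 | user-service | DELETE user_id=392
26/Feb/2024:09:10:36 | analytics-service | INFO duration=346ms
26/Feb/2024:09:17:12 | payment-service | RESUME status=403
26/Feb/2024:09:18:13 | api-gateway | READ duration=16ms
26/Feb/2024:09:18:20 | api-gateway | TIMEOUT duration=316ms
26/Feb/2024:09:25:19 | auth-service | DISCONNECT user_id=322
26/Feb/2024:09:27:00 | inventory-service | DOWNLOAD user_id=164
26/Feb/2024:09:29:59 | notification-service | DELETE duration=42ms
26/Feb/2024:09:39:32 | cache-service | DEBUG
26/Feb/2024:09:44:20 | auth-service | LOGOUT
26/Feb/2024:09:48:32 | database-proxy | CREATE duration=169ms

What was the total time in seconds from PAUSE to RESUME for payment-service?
672

To calculate state duration:

1. Find PAUSE event for payment-service: 26/Feb/2024:09:06:00
2. Find RESUME event for payment-service: 26/Feb/2024:09:17:12
3. Calculate duration: 26/Feb/2024:09:17:12 - 26/Feb/2024:09:06:00 = 672 seconds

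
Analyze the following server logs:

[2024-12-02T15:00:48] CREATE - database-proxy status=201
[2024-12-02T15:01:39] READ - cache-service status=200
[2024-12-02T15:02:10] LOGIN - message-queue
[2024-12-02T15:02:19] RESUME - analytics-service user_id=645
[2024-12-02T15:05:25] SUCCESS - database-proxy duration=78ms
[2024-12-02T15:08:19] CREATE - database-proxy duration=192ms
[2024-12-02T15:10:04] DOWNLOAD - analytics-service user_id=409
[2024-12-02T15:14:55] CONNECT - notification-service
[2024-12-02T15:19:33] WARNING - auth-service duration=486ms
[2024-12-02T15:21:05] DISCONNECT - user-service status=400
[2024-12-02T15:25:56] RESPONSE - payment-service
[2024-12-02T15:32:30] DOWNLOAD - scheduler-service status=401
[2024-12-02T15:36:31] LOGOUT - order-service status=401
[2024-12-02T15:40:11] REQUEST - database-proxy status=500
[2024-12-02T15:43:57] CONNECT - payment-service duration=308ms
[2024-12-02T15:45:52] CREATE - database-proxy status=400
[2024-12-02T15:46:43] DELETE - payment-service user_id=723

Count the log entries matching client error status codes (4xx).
4

To find matching entries:

1. Pattern to match: client error status codes (4xx)
2. Scan each log entry for the pattern
3. Count matches: 4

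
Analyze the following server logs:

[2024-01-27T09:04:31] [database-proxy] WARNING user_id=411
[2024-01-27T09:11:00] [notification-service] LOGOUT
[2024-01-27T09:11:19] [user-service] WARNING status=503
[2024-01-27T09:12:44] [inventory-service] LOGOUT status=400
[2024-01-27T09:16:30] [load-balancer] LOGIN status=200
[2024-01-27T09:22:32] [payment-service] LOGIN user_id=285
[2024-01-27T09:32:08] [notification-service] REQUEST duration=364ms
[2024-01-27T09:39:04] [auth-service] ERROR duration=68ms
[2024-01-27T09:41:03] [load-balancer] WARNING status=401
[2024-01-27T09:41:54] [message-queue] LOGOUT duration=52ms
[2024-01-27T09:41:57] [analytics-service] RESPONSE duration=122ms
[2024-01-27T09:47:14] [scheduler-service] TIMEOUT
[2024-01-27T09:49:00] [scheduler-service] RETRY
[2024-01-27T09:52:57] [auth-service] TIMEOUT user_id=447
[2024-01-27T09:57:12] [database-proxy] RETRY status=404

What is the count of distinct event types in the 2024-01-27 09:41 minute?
3

To count unique event types:

1. Filter events in the minute starting at 2024-01-27 09:41
2. Extract event types from matching entries
3. Count unique types: 3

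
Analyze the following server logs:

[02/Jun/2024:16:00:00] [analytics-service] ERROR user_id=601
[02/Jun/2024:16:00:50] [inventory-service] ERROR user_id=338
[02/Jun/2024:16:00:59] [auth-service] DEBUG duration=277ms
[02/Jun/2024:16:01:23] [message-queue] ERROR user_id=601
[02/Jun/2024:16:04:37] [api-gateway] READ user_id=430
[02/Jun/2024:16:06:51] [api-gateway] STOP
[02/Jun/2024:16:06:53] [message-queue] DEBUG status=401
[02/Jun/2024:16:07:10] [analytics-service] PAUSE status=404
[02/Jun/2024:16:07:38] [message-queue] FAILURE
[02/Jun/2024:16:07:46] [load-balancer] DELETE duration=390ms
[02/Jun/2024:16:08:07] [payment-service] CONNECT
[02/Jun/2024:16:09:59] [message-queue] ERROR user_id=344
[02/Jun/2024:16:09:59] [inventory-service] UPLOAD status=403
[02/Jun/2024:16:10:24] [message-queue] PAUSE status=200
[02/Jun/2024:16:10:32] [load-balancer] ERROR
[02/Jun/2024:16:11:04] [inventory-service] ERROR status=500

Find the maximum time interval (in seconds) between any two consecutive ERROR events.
516

To find the longest gap:

1. Extract all ERROR events in chronological order
2. Calculate time differences between consecutive events
3. Find the maximum difference
4. Longest gap: 516 seconds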